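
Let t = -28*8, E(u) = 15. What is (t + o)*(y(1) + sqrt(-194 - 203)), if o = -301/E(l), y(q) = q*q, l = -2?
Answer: -3661/15 - 3661*I*sqrt(397)/15 ≈ -244.07 - 4863.0*I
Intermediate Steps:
y(q) = q**2
t = -224
o = -301/15 ≈ -20.067
(t + o)*(y(1) + sqrt(-194 - 203)) = (-224 - 301/15)*(1**2 + sqrt(-194 - 203)) = -3661*(1 + sqrt(-397))/15 = -3661*(1 + I*sqrt(397))/15 = -3661/15 - 3661*I*sqrt(397)/15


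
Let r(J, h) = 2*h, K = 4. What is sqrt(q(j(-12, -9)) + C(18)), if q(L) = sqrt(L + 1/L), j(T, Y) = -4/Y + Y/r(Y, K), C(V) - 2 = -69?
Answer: sqrt(-118188 + 21*I*sqrt(15170))/42 ≈ 0.089561 + 8.1858*I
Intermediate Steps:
C(V) = -67 (C(V) = 2 - 69 = -67)
j(T, Y) = -4/Y + Y/8 (j(T, Y) = -4/Y + Y/((2*4)) = -4/Y + Y/8)
sqrt(q(j(-12, -9)) + C(18)) = sqrt(sqrt((-4/(-9) + (1/8)*(-9)) + 1/(-4/(-9) + (1/8)*(-9))) - 67) = sqrt(sqrt((-4*(-1/9) - 9/8) + 1/(-4*(-1/9) - 9/8)) - 67) = sqrt(sqrt((4/9 - 9/8) + 1/(4/9 - 9/8)) - 67) = sqrt(sqrt(-49/72 + 1/(-49/72)) - 67) = sqrt(sqrt(-49/72 - 72/49) - 67) = sqrt(sqrt(-7585/3528) - 67) = sqrt(I*sqrt(15170)/84 - 67) = sqrt(-67 + I*sqrt(15170)/84)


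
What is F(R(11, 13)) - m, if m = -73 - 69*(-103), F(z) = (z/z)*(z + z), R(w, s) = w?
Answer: -7012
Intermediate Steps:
F(z) = 2*z (F(z) = 1*(2*z) = 2*z)
m = 7034 (m = -73 + 7107 = 7034)
F(R(11, 13)) - m = 2*11 - 1*7034 = 22 - 7034 = -7012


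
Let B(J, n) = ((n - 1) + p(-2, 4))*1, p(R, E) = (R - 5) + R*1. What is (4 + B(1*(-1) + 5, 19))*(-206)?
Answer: -2678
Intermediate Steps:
p(R, E) = -5 + 2*R (p(R, E) = (-5 + R) + R = -5 + 2*R)
B(J, n) = -10 + n (B(J, n) = ((n - 1) + (-5 + 2*(-2)))*1 = ((-1 + n) + (-5 - 4))*1 = ((-1 + n) - 9)*1 = (-10 + n)*1 = -10 + n)
(4 + B(1*(-1) + 5, 19))*(-206) = (4 + (-10 + 19))*(-206) = (4 + 9)*(-206) = 13*(-206) = -2678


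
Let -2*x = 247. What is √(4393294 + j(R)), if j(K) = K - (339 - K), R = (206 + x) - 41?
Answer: √4393038 ≈ 2096.0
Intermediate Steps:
x = -247/2 (x = -½*247 = -247/2 ≈ -123.50)
R = 83/2 (R = (206 - 247/2) - 41 = 165/2 - 41 = 83/2 ≈ 41.500)
j(K) = -339 + 2*K (j(K) = K + (-339 + K) = -339 + 2*K)
√(4393294 + j(R)) = √(4393294 + (-339 + 2*(83/2))) = √(4393294 + (-339 + 83)) = √(4393294 - 256) = √4393038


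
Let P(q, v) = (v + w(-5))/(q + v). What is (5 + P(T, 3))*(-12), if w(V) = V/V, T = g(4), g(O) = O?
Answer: -468/7 ≈ -66.857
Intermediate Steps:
T = 4
w(V) = 1
P(q, v) = (1 + v)/(q + v) (P(q, v) = (v + 1)/(q + v) = (1 + v)/(q + v))
(5 + P(T, 3))*(-12) = (5 + (1 + 3)/(4 + 3))*(-12) = (5 + 4/7)*(-12) = (39/7)*(-12) = -468/7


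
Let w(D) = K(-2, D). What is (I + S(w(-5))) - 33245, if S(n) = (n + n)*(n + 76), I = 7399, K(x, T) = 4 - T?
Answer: -24316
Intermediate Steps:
w(D) = 4 - D
S(n) = 2*n*(76 + n) (S(n) = (2*n)*(76 + n) = 2*n*(76 + n))
(I + S(w(-5))) - 33245 = (7399 + 2*(4 - 1*(-5))*(76 + (4 - 1*(-5)))) - 33245 = (7399 + 2*(4 + 5)*(76 + (4 + 5))) - 33245 = (7399 + 2*9*(76 + 9)) - 33245 = (7399 + 2*9*85) - 33245 = (7399 + 1530) - 33245 = 8929 - 33245 = -24316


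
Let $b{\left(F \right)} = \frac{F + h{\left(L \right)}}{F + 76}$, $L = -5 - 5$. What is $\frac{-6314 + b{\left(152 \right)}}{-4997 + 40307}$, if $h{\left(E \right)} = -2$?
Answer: $- \frac{79969}{447260} \approx -0.1788$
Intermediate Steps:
$L = -10$ ($L = -5 - 5 = -10$)
$b{\left(F \right)} = \frac{-2 + F}{76 + F}$ ($b{\left(F \right)} = \frac{F - 2}{F + 76} = \frac{-2 + F}{76 + F}$)
$\frac{-6314 + b{\left(152 \right)}}{-4997 + 40307} = \frac{-6314 + \frac{-2 + 152}{76 + 152}}{-4997 + 40307} = \frac{-6314 + \frac{1}{228} \cdot 150}{35310} = \left(-6314 + \frac{1}{228} \cdot 150\right) \frac{1}{35310} = \left(-6314 + \frac{25}{38}\right) \frac{1}{35310} = \left(- \frac{239907}{38}\right) \frac{1}{35310} = - \frac{79969}{447260}$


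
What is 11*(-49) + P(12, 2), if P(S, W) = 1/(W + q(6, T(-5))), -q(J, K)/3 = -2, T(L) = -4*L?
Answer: -4311/8 ≈ -538.88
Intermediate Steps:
q(J, K) = 6 (q(J, K) = -3*(-2) = 6)
P(S, W) = 1/(6 + W) (P(S, W) = 1/(W + 6) = 1/(6 + W))
11*(-49) + P(12, 2) = 11*(-49) + 1/(6 + 2) = -539 + 1/8 = -539 + ⅛ = -4311/8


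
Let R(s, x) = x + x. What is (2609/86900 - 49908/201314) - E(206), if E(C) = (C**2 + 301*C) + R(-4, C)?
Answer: -917169626766687/8747093300 ≈ -1.0485e+5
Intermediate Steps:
R(s, x) = 2*x
E(C) = C**2 + 303*C (E(C) = (C**2 + 301*C) + 2*C = C**2 + 303*C)
(2609/86900 - 49908/201314) - E(206) = (2609/86900 - 49908/201314) - 206*(303 + 206) = (2609*(1/86900) - 49908*1/201314) - 206*509 = (2609/86900 - 24954/100657) - 1*104854 = -1905888487/8747093300 - 104854 = -917169626766687/8747093300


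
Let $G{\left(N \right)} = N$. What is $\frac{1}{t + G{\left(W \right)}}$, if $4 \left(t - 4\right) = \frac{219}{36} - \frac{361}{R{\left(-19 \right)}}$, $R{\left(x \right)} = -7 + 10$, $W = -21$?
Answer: $- \frac{16}{729} \approx -0.021948$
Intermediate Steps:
$R{\left(x \right)} = 3$
$t = - \frac{393}{16}$ ($t = 4 + \frac{\frac{219}{36} - \frac{361}{3}}{4} = 4 + \frac{219 \cdot \frac{1}{36} - \frac{361}{3}}{4} = 4 + \frac{\frac{73}{12} - \frac{361}{3}}{4} = 4 + \frac{1}{4} \left(- \frac{457}{4}\right) = 4 - \frac{457}{16} = - \frac{393}{16} \approx -24.563$)
$\frac{1}{t + G{\left(W \right)}} = \frac{1}{- \frac{393}{16} - 21} = \frac{1}{- \frac{729}{16}} = - \frac{16}{729}$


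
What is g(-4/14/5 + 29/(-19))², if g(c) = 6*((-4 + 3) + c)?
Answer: 106254864/442225 ≈ 240.27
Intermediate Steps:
g(c) = -6 + 6*c (g(c) = 6*(-1 + c) = -6 + 6*c)
g(-4/14/5 + 29/(-19))² = (-6 + 6*(-4/14/5 + 29/(-19)))² = (-6 + 6*(-4*1/14*(⅕) + 29*(-1/19)))² = (-6 + 6*(-2/7*⅕ - 29/19))² = (-6 + 6*(-2/35 - 29/19))² = (-6 + 6*(-1053/665))² = (-6 - 6318/665)² = (-10308/665)² = 106254864/442225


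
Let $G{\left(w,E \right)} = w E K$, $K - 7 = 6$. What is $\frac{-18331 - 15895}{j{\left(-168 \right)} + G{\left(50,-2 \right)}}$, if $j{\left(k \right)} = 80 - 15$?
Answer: $\frac{34226}{1235} \approx 27.713$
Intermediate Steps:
$K = 13$ ($K = 7 + 6 = 13$)
$j{\left(k \right)} = 65$ ($j{\left(k \right)} = 80 - 15 = 65$)
$G{\left(w,E \right)} = 13 E w$ ($G{\left(w,E \right)} = w E 13 = E w 13 = 13 E w$)
$\frac{-18331 - 15895}{j{\left(-168 \right)} + G{\left(50,-2 \right)}} = \frac{-18331 - 15895}{65 + 13 \left(-2\right) 50} = - \frac{34226}{65 - 1300} = - \frac{34226}{-1235} = \left(-34226\right) \left(- \frac{1}{1235}\right) = \frac{34226}{1235}$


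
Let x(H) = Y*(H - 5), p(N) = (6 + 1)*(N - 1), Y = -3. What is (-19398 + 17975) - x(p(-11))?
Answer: -1690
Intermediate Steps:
p(N) = -7 + 7*N (p(N) = 7*(-1 + N) = -7 + 7*N)
x(H) = 15 - 3*H (x(H) = -3*(H - 5) = -3*(-5 + H) = 15 - 3*H)
(-19398 + 17975) - x(p(-11)) = (-19398 + 17975) - (15 - 3*(-7 + 7*(-11))) = -1423 - (15 - 3*(-7 - 77)) = -1423 - (15 - 3*(-84)) = -1423 - (15 + 252) = -1423 - 1*267 = -1423 - 267 = -1690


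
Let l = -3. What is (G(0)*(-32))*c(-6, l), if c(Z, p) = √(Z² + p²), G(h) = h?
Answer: 0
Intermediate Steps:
(G(0)*(-32))*c(-6, l) = (0*(-32))*√((-6)² + (-3)²) = 0*√(36 + 9) = 0*√45 = 0*(3*√5) = 0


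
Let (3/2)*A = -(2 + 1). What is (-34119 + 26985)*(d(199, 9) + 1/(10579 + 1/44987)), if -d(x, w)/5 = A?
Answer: -5658712255403/79319579 ≈ -71341.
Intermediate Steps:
A = -2 (A = 2*(-(2 + 1))/3 = 2*(-1*3)/3 = (⅔)*(-3) = -2)
d(x, w) = 10 (d(x, w) = -5*(-2) = 10)
(-34119 + 26985)*(d(199, 9) + 1/(10579 + 1/44987)) = (-34119 + 26985)*(10 + 1/(10579 + 1/44987)) = -7134*(10 + 1/(10579 + 1/44987)) = -7134*(10 + 1/(475917474/44987)) = -7134*(10 + 44987/475917474) = -7134*4759219727/475917474 = -5658712255403/79319579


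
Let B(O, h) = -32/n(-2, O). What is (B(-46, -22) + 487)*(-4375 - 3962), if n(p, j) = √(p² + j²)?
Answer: -4060119 + 66696*√530/265 ≈ -4.0543e+6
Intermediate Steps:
n(p, j) = √(j² + p²)
B(O, h) = -32/√(4 + O²) (B(O, h) = -32/√(O² + (-2)²) = -32/√(O² + 4) = -32/√(4 + O²))
(B(-46, -22) + 487)*(-4375 - 3962) = (-32/√(4 + (-46)²) + 487)*(-4375 - 3962) = (-32/√(4 + 2116) + 487)*(-8337) = (-8*√530/265 + 487)*(-8337) = (487 - 8*√530/265)*(-8337) = -4060119 + 66696*√530/265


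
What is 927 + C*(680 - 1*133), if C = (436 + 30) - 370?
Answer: 53439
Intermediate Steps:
C = 96 (C = 466 - 370 = 96)
927 + C*(680 - 1*133) = 927 + 96*(680 - 1*133) = 927 + 96*(680 - 133) = 927 + 96*547 = 927 + 52512 = 53439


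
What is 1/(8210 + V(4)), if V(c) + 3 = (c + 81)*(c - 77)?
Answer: 1/2002 ≈ 0.00049950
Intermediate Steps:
V(c) = -3 + (-77 + c)*(81 + c) (V(c) = -3 + (c + 81)*(c - 77) = -3 + (81 + c)*(-77 + c) = -3 + (-77 + c)*(81 + c))
1/(8210 + V(4)) = 1/(8210 + (-6240 + 4² + 4*4)) = 1/(8210 + (-6240 + 16 + 16)) = 1/(8210 - 6208) = 1/2002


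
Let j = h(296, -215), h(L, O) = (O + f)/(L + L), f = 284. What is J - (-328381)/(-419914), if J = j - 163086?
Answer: -20270782716527/124294544 ≈ -1.6309e+5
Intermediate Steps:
h(L, O) = (284 + O)/(2*L) (h(L, O) = (O + 284)/(L + L) = (284 + O)/((2*L)) = (284 + O)*(1/(2*L)) = (284 + O)/(2*L))
j = 69/592 (j = (1/2)*(284 - 215)/296 = (1/2)*(1/296)*69 = 69/592 ≈ 0.11655)
J = -96546843/592 (J = 69/592 - 163086 = -96546843/592 ≈ -1.6309e+5)
J - (-328381)/(-419914) = -96546843/592 - (-328381)/(-419914) = -96546843/592 - (-328381)*(-1)/419914 = -96546843/592 - 1*328381/419914 = -96546843/592 - 328381/419914 = -20270782716527/124294544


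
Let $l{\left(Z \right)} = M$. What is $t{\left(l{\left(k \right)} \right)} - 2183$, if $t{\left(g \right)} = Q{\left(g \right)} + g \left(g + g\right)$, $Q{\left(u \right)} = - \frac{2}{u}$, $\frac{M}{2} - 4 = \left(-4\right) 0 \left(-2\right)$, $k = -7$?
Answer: $- \frac{8221}{4} \approx -2055.3$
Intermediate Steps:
$M = 8$ ($M = 8 + 2 \left(-4\right) 0 \left(-2\right) = 8 + 2 \cdot 0 \left(-2\right) = 8 + 2 \cdot 0 = 8 + 0 = 8$)
$l{\left(Z \right)} = 8$
$t{\left(g \right)} = - \frac{2}{g} + 2 g^{2}$ ($t{\left(g \right)} = - \frac{2}{g} + g \left(g + g\right) = - \frac{2}{g} + g 2 g = - \frac{2}{g} + 2 g^{2}$)
$t{\left(l{\left(k \right)} \right)} - 2183 = \frac{2 \left(-1 + 8^{3}\right)}{8} - 2183 = 2 \cdot \frac{1}{8} \left(-1 + 512\right) - 2183 = 2 \cdot \frac{1}{8} \cdot 511 - 2183 = \frac{511}{4} - 2183 = - \frac{8221}{4}$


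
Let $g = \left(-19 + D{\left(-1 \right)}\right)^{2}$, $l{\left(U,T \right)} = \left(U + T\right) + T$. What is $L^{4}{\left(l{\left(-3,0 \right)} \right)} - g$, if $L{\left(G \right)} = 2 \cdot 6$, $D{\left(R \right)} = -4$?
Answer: $20207$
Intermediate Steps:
$l{\left(U,T \right)} = U + 2 T$ ($l{\left(U,T \right)} = \left(T + U\right) + T = U + 2 T$)
$L{\left(G \right)} = 12$
$g = 529$ ($g = \left(-19 - 4\right)^{2} = \left(-23\right)^{2} = 529$)
$L^{4}{\left(l{\left(-3,0 \right)} \right)} - g = 12^{4} - 529 = 20736 - 529 = 20207$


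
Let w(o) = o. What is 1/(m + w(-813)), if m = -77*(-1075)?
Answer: 1/81962 ≈ 1.2201e-5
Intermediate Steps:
m = 82775
1/(m + w(-813)) = 1/(82775 - 813) = 1/81962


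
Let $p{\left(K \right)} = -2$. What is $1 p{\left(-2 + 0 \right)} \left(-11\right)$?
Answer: $22$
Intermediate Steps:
$1 p{\left(-2 + 0 \right)} \left(-11\right) = 1 \left(-2\right) \left(-11\right) = \left(-2\right) \left(-11\right) = 22$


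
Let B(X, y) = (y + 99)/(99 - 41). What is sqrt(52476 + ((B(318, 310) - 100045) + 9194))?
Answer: 191*I*sqrt(3538)/58 ≈ 195.88*I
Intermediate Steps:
B(X, y) = 99/58 + y/58 (B(X, y) = (99 + y)/58 = (99 + y)*(1/58) = 99/58 + y/58)
sqrt(52476 + ((B(318, 310) - 100045) + 9194)) = sqrt(52476 + (((99/58 + (1/58)*310) - 100045) + 9194)) = sqrt(52476 + (((99/58 + 155/29) - 100045) + 9194)) = sqrt(52476 + ((409/58 - 100045) + 9194)) = sqrt(52476 + (-5802201/58 + 9194)) = sqrt(52476 - 5268949/58) = sqrt(-2225341/58) = 191*I*sqrt(3538)/58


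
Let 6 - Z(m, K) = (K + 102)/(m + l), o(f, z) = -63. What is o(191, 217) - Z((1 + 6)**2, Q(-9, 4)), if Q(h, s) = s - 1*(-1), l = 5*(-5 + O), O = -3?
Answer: -514/9 ≈ -57.111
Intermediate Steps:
l = -40 (l = 5*(-5 - 3) = 5*(-8) = -40)
Q(h, s) = 1 + s (Q(h, s) = s + 1 = 1 + s)
Z(m, K) = 6 - (102 + K)/(-40 + m) (Z(m, K) = 6 - (K + 102)/(m - 40) = 6 - (102 + K)/(-40 + m))
o(191, 217) - Z((1 + 6)**2, Q(-9, 4)) = -63 - (-342 - (1 + 4) + 6*(1 + 6)**2)/(-40 + (1 + 6)**2) = -63 - (-342 - 1*5 + 6*7**2)/(-40 + 7**2) = -63 - (-342 - 5 + 6*49)/(-40 + 49) = -63 - (-342 - 5 + 294)/9 = -63 - (-53)/9 = -63 - 1*(-53/9) = -63 + 53/9 = -514/9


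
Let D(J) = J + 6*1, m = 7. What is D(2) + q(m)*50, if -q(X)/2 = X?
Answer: -692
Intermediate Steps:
q(X) = -2*X
D(J) = 6 + J (D(J) = J + 6 = 6 + J)
D(2) + q(m)*50 = (6 + 2) - 2*7*50 = 8 - 14*50 = 8 - 700 = -692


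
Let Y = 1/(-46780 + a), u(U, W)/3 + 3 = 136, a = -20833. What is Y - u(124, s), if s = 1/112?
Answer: -26977588/67613 ≈ -399.00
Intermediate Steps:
s = 1/112 ≈ 0.0089286
u(U, W) = 399 (u(U, W) = -9 + 3*136 = -9 + 408 = 399)
Y = -1/67613 (Y = 1/(-46780 - 20833) = 1/(-67613) = -1/67613 ≈ -1.4790e-5)
Y - u(124, s) = -1/67613 - 1*399 = -1/67613 - 399 = -26977588/67613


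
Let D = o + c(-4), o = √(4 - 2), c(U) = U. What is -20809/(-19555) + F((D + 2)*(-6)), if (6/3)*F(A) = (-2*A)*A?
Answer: -4203071/19555 + 144*√2 ≈ -11.289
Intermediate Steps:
o = √2 ≈ 1.4142
D = -4 + √2 (D = √2 - 4 = -4 + √2 ≈ -2.5858)
F(A) = -A² (F(A) = ((-2*A)*A)/2 = (-2*A²)/2 = -A²)
-20809/(-19555) + F((D + 2)*(-6)) = -20809/(-19555) - (((-4 + √2) + 2)*(-6))² = -20809*(-1/19555) - ((-2 + √2)*(-6))² = 20809/19555 - (12 - 6*√2)²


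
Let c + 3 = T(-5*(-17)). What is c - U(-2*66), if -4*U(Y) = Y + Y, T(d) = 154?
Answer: 85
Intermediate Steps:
U(Y) = -Y/2 (U(Y) = -(Y + Y)/4 = -Y/2)
c = 151 (c = -3 + 154 = 151)
c - U(-2*66) = 151 - (-1)*(-2*66)/2 = 151 - (-1)*(-132)/2 = 151 - 1*66 = 151 - 66 = 85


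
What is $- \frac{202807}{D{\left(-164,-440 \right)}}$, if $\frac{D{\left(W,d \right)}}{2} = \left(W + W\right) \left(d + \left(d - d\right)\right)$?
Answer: $- \frac{18437}{26240} \approx -0.70263$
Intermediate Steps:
$D{\left(W,d \right)} = 4 W d$ ($D{\left(W,d \right)} = 2 \left(W + W\right) \left(d + \left(d - d\right)\right) = 2 \cdot 2 W \left(d + 0\right) = 2 \cdot 2 W d = 4 W d$)
$- \frac{202807}{D{\left(-164,-440 \right)}} = - \frac{202807}{4 \left(-164\right) \left(-440\right)} = - \frac{202807}{288640} = \left(-202807\right) \frac{1}{288640} = - \frac{18437}{26240}$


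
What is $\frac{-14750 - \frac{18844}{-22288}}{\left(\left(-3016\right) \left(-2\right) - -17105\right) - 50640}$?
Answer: $\frac{11740327}{21892388} \approx 0.53627$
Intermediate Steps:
$\frac{-14750 - \frac{18844}{-22288}}{\left(\left(-3016\right) \left(-2\right) - -17105\right) - 50640} = \frac{-14750 - - \frac{673}{796}}{\left(6032 + 17105\right) - 50640} = \frac{-14750 + \frac{673}{796}}{23137 - 50640} = - \frac{11740327}{796 \left(-27503\right)} = \left(- \frac{11740327}{796}\right) \left(- \frac{1}{27503}\right) = \frac{11740327}{21892388}$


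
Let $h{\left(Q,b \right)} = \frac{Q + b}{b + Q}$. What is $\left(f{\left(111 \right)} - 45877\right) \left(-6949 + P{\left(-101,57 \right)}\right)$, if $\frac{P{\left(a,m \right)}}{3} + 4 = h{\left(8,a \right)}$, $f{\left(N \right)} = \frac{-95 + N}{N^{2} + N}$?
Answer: $\frac{35432549432}{111} \approx 3.1921 \cdot 10^{8}$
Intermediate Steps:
$h{\left(Q,b \right)} = 1$ ($h{\left(Q,b \right)} = \frac{Q + b}{Q + b} = 1$)
$f{\left(N \right)} = \frac{-95 + N}{N + N^{2}}$
$P{\left(a,m \right)} = -9$ ($P{\left(a,m \right)} = -12 + 3 \cdot 1 = -12 + 3 = -9$)
$\left(f{\left(111 \right)} - 45877\right) \left(-6949 + P{\left(-101,57 \right)}\right) = \left(\frac{-95 + 111}{111 \left(1 + 111\right)} - 45877\right) \left(-6949 - 9\right) = \left(\frac{1}{111} \cdot \frac{1}{112} \cdot 16 - 45877\right) \left(-6958\right) = \left(\frac{1}{777} - 45877\right) \left(-6958\right) = \left(- \frac{35646428}{777}\right) \left(-6958\right) = \frac{35432549432}{111}$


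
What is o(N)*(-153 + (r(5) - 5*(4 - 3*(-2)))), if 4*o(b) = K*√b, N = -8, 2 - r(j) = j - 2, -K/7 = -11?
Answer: -7854*I*√2 ≈ -11107.0*I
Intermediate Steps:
K = 77 (K = -7*(-11) = 77)
r(j) = 4 - j (r(j) = 2 - (j - 2) = 2 - (-2 + j) = 2 + (2 - j) = 4 - j)
o(b) = 77*√b/4 (o(b) = (77*√b)/4 = 77*√b/4)
o(N)*(-153 + (r(5) - 5*(4 - 3*(-2)))) = (77*√(-8)/4)*(-153 + ((4 - 1*5) - 5*(4 - 3*(-2)))) = (77*(2*I*√2)/4)*(-153 + ((4 - 5) - 5*(4 + 6))) = (77*I*√2/2)*(-153 + (-1 - 5*10)) = (77*I*√2/2)*(-153 + (-1 - 50)) = (77*I*√2/2)*(-153 - 51) = (77*I*√2/2)*(-204) = -7854*I*√2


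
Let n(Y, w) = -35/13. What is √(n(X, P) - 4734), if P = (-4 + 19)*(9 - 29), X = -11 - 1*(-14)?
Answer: I*√800501/13 ≈ 68.824*I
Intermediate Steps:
X = 3 (X = -11 + 14 = 3)
P = -300 (P = 15*(-20) = -300)
n(Y, w) = -35/13 (n(Y, w) = -35*1/13 = -35/13)
√(n(X, P) - 4734) = √(-35/13 - 4734) = √(-61577/13) = I*√800501/13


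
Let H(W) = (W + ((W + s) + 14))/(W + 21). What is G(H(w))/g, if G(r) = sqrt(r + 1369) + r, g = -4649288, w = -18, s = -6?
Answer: 1/498138 - sqrt(12237)/13947864 ≈ -5.9236e-6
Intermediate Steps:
H(W) = (8 + 2*W)/(21 + W) (H(W) = (W + ((W - 6) + 14))/(W + 21) = (W + ((-6 + W) + 14))/(21 + W) = (W + (8 + W))/(21 + W) = (8 + 2*W)/(21 + W))
G(r) = r + sqrt(1369 + r) (G(r) = sqrt(1369 + r) + r = r + sqrt(1369 + r))
G(H(w))/g = (2*(4 - 18)/(21 - 18) + sqrt(1369 + 2*(4 - 18)/(21 - 18)))/(-4649288) = (2*(-14)/3 + sqrt(1369 + 2*(-14)/3))*(-1/4649288) = (2*(1/3)*(-14) + sqrt(1369 + 2*(1/3)*(-14)))*(-1/4649288) = (-28/3 + sqrt(1369 - 28/3))*(-1/4649288) = (-28/3 + sqrt(4079/3))*(-1/4649288) = (-28/3 + sqrt(12237)/3)*(-1/4649288) = 1/498138 - sqrt(12237)/13947864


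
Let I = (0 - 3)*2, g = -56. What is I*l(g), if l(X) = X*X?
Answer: -18816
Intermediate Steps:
l(X) = X²
I = -6 (I = -3*2 = -6)
I*l(g) = -6*(-56)² = -6*3136 = -18816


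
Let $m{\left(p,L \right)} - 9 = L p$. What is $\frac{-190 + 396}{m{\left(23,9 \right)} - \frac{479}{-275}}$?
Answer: $\frac{56650}{59879} \approx 0.94607$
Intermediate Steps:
$m{\left(p,L \right)} = 9 + L p$
$\frac{-190 + 396}{m{\left(23,9 \right)} - \frac{479}{-275}} = \frac{-190 + 396}{\left(9 + 9 \cdot 23\right) - \frac{479}{-275}} = \frac{206}{\left(9 + 207\right) - - \frac{479}{275}} = \frac{206}{216 + \frac{479}{275}} = \frac{206}{\frac{59879}{275}} = 206 \cdot \frac{275}{59879} = \frac{56650}{59879}$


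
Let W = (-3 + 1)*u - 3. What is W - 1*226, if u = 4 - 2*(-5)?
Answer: -257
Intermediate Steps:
u = 14 (u = 4 + 10 = 14)
W = -31 (W = (-3 + 1)*14 - 3 = -2*14 - 3 = -28 - 3 = -31)
W - 1*226 = -31 - 1*226 = -31 - 226 = -257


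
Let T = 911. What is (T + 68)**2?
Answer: 958441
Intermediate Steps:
(T + 68)**2 = (911 + 68)**2 = 979**2 = 958441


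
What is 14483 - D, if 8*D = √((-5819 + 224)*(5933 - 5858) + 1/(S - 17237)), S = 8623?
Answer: 14483 - I*√31136592955114/68912 ≈ 14483.0 - 80.973*I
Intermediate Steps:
D = I*√31136592955114/68912 (D = √((-5819 + 224)*(5933 - 5858) + 1/(8623 - 17237))/8 = √(-5595*75 + 1/(-8614))/8 = √(-419625 - 1/8614)/8 = √(-3614649751/8614)/8 = (I*√31136592955114/8614)/8 = I*√31136592955114/68912 ≈ 80.973*I)
14483 - D = 14483 - I*√31136592955114/68912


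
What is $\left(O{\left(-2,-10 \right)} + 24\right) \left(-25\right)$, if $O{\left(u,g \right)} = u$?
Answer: $-550$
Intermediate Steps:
$\left(O{\left(-2,-10 \right)} + 24\right) \left(-25\right) = \left(-2 + 24\right) \left(-25\right) = 22 \left(-25\right) = -550$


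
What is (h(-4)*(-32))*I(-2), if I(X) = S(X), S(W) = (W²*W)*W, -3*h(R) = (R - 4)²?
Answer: 32768/3 ≈ 10923.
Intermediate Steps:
h(R) = -(-4 + R)²/3 (h(R) = -(R - 4)²/3 = -(-4 + R)²/3)
S(W) = W⁴ (S(W) = W³*W = W⁴)
I(X) = X⁴
(h(-4)*(-32))*I(-2) = (-(-4 - 4)²/3*(-32))*(-2)⁴ = (-⅓*(-8)²*(-32))*16 = (-⅓*64*(-32))*16 = -64/3*(-32)*16 = (2048/3)*16 = 32768/3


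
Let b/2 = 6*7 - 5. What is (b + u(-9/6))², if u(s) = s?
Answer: 21025/4 ≈ 5256.3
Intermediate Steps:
b = 74 (b = 2*(6*7 - 5) = 2*(42 - 5) = 2*37 = 74)
(b + u(-9/6))² = (74 - 9/6)² = (74 - 9*⅙)² = (74 - 3/2)² = (145/2)² = 21025/4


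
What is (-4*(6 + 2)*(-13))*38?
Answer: 15808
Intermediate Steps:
(-4*(6 + 2)*(-13))*38 = (-4*8*(-13))*38 = -32*(-13)*38 = 416*38 = 15808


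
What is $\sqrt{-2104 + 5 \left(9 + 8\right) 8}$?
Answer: $4 i \sqrt{89} \approx 37.736 i$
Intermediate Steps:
$\sqrt{-2104 + 5 \left(9 + 8\right) 8} = \sqrt{-2104 + 5 \cdot 17 \cdot 8} = \sqrt{-2104 + 85 \cdot 8} = \sqrt{-2104 + 680} = \sqrt{-1424} = 4 i \sqrt{89}$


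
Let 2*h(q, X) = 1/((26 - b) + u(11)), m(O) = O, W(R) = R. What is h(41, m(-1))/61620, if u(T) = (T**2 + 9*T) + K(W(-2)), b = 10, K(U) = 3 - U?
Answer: 1/29700840 ≈ 3.3669e-8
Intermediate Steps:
u(T) = 5 + T**2 + 9*T (u(T) = (T**2 + 9*T) + (3 - 1*(-2)) = (T**2 + 9*T) + (3 + 2) = (T**2 + 9*T) + 5 = 5 + T**2 + 9*T)
h(q, X) = 1/482 (h(q, X) = 1/(2*((26 - 1*10) + (5 + 11**2 + 9*11))) = 1/(2*((26 - 10) + (5 + 121 + 99))) = 1/(2*(16 + 225)) = (1/2)/241 = (1/2)*(1/241) = 1/482)
h(41, m(-1))/61620 = (1/482)/61620 = (1/482)*(1/61620) = 1/29700840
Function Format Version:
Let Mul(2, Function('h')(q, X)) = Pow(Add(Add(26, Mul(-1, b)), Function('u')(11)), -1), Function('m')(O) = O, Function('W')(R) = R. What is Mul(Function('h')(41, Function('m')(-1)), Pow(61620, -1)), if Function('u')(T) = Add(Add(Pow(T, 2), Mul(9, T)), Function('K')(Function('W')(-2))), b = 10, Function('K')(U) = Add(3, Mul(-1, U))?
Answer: Rational(1, 29700840) ≈ 3.3669e-8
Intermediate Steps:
Function('u')(T) = Add(5, Pow(T, 2), Mul(9, T)) (Function('u')(T) = Add(Add(Pow(T, 2), Mul(9, T)), Add(3, Mul(-1, -2))) = Add(Add(Pow(T, 2), Mul(9, T)), Add(3, 2)) = Add(Add(Pow(T, 2), Mul(9, T)), 5) = Add(5, Pow(T, 2), Mul(9, T)))
Function('h')(q, X) = Rational(1, 482) (Function('h')(q, X) = Mul(Rational(1, 2), Pow(Add(Add(26, Mul(-1, 10)), Add(5, Pow(11, 2), Mul(9, 11))), -1)) = Mul(Rational(1, 2), Pow(Add(Add(26, -10), Add(5, 121, 99)), -1)) = Mul(Rational(1, 2), Pow(Add(16, 225), -1)) = Mul(Rational(1, 2), Pow(241, -1)) = Mul(Rational(1, 2), Rational(1, 241)) = Rational(1, 482))
Mul(Function('h')(41, Function('m')(-1)), Pow(61620, -1)) = Mul(Rational(1, 482), Pow(61620, -1)) = Mul(Rational(1, 482), Rational(1, 61620)) = Rational(1, 29700840)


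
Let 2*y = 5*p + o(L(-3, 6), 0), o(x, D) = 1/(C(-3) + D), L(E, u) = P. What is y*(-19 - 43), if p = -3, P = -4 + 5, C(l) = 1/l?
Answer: 558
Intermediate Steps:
P = 1
L(E, u) = 1
o(x, D) = 1/(-⅓ + D) (o(x, D) = 1/(1/(-3) + D) = 1/(-⅓ + D))
y = -9 (y = (5*(-3) + 3/(-1 + 3*0))/2 = (-15 + 3/(-1 + 0))/2 = (-15 + 3/(-1))/2 = (-15 + 3*(-1))/2 = (-15 - 3)/2 = (½)*(-18) = -9)
y*(-19 - 43) = -9*(-19 - 43) = -9*(-62) = 558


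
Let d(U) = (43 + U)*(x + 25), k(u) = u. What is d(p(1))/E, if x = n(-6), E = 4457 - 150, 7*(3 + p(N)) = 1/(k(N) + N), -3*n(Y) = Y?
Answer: 15147/60298 ≈ 0.25120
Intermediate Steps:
n(Y) = -Y/3
p(N) = -3 + 1/(14*N) (p(N) = -3 + 1/(7*(N + N)) = -3 + 1/(7*((2*N))) = -3 + (1/(2*N))/7 = -3 + 1/(14*N))
E = 4307
x = 2 (x = -⅓*(-6) = 2)
d(U) = 1161 + 27*U (d(U) = (43 + U)*(2 + 25) = (43 + U)*27 = 1161 + 27*U)
d(p(1))/E = (1161 + 27*(-3 + (1/14)/1))/4307 = (1161 + 27*(-3 + (1/14)*1))*(1/4307) = (1161 + 27*(-3 + 1/14))*(1/4307) = (1161 + 27*(-41/14))*(1/4307) = (1161 - 1107/14)*(1/4307) = (15147/14)*(1/4307) = 15147/60298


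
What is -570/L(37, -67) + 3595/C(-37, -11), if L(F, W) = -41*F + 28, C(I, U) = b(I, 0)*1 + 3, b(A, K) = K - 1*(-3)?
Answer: 5356375/8934 ≈ 599.55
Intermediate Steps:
b(A, K) = 3 + K (b(A, K) = K + 3 = 3 + K)
C(I, U) = 6 (C(I, U) = (3 + 0)*1 + 3 = 3*1 + 3 = 3 + 3 = 6)
L(F, W) = 28 - 41*F
-570/L(37, -67) + 3595/C(-37, -11) = -570/(28 - 41*37) + 3595/6 = -570/(28 - 1517) + 3595*(1/6) = -570/(-1489) + 3595/6 = -570*(-1/1489) + 3595/6 = 570/1489 + 3595/6 = 5356375/8934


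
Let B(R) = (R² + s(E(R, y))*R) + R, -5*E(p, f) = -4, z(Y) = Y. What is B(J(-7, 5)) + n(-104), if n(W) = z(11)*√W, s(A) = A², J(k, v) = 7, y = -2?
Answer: 1512/25 + 22*I*√26 ≈ 60.48 + 112.18*I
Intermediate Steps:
E(p, f) = ⅘ (E(p, f) = -⅕*(-4) = ⅘)
n(W) = 11*√W
B(R) = R² + 41*R/25 (B(R) = (R² + (⅘)²*R) + R = (R² + 16*R/25) + R = R² + 41*R/25)
B(J(-7, 5)) + n(-104) = (1/25)*7*(41 + 25*7) + 11*√(-104) = (1/25)*7*(41 + 175) + 11*(2*I*√26) = (1/25)*7*216 + 22*I*√26 = 1512/25 + 22*I*√26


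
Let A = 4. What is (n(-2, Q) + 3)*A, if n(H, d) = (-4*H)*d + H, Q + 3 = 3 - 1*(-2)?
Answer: 68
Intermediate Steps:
Q = 2 (Q = -3 + (3 - 1*(-2)) = -3 + (3 + 2) = -3 + 5 = 2)
n(H, d) = H - 4*H*d (n(H, d) = -4*H*d + H = H - 4*H*d)
(n(-2, Q) + 3)*A = (-2*(1 - 4*2) + 3)*4 = (-2*(1 - 8) + 3)*4 = (-2*(-7) + 3)*4 = (14 + 3)*4 = 17*4 = 68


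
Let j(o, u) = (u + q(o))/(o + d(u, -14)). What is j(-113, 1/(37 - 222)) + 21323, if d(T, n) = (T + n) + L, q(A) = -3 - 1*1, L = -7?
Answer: 40663018/1907 ≈ 21323.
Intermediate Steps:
q(A) = -4 (q(A) = -3 - 1 = -4)
d(T, n) = -7 + T + n (d(T, n) = (T + n) - 7 = -7 + T + n)
j(o, u) = (-4 + u)/(-21 + o + u) (j(o, u) = (u - 4)/(o + (-7 + u - 14)) = (-4 + u)/(o + (-21 + u)) = (-4 + u)/(-21 + o + u))
j(-113, 1/(37 - 222)) + 21323 = (-4 + 1/(37 - 222))/(-21 - 113 + 1/(37 - 222)) + 21323 = (-4 + 1/(-185))/(-21 - 113 + 1/(-185)) + 21323 = (-4 - 1/185)/(-21 - 113 - 1/185) + 21323 = -741/185/(-24791/185) + 21323 = -185/24791*(-741/185) + 21323 = 57/1907 + 21323 = 40663018/1907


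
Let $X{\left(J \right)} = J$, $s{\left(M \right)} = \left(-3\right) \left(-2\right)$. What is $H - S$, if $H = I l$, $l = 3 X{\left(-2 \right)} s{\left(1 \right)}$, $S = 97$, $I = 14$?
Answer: $-601$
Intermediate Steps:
$s{\left(M \right)} = 6$
$l = -36$ ($l = 3 \left(-2\right) 6 = \left(-6\right) 6 = -36$)
$H = -504$ ($H = 14 \left(-36\right) = -504$)
$H - S = -504 - 97 = -601$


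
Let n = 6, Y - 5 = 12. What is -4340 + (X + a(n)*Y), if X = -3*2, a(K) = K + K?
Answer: -4142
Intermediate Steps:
Y = 17 (Y = 5 + 12 = 17)
a(K) = 2*K
X = -6
-4340 + (X + a(n)*Y) = -4340 + (-6 + (2*6)*17) = -4340 + (-6 + 12*17) = -4340 + (-6 + 204) = -4340 + 198 = -4142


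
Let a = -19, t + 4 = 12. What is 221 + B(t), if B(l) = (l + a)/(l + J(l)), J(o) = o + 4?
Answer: 4409/20 ≈ 220.45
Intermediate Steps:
t = 8 (t = -4 + 12 = 8)
J(o) = 4 + o
B(l) = (-19 + l)/(4 + 2*l) (B(l) = (l - 19)/(l + (4 + l)) = (-19 + l)/(4 + 2*l))
221 + B(t) = 221 + (-19 + 8)/(2*(2 + 8)) = 221 + (½)*(-11)/10 = 221 + (½)*(⅒)*(-11) = 221 - 11/20 = 4409/20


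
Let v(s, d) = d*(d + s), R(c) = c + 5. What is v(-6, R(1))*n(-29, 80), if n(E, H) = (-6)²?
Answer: 0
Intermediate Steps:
n(E, H) = 36
R(c) = 5 + c
v(-6, R(1))*n(-29, 80) = ((5 + 1)*((5 + 1) - 6))*36 = (6*(6 - 6))*36 = (6*0)*36 = 0*36 = 0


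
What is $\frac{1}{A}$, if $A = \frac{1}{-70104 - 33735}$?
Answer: $-103839$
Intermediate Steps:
$A = - \frac{1}{103839}$ ($A = \frac{1}{-103839} = - \frac{1}{103839} \approx -9.6303 \cdot 10^{-6}$)
$\frac{1}{A} = \frac{1}{- \frac{1}{103839}} = -103839$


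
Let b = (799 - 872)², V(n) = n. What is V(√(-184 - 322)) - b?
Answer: -5329 + I*√506 ≈ -5329.0 + 22.494*I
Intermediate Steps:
b = 5329 (b = (-73)² = 5329)
V(√(-184 - 322)) - b = √(-184 - 322) - 1*5329 = √(-506) - 5329 = I*√506 - 5329 = -5329 + I*√506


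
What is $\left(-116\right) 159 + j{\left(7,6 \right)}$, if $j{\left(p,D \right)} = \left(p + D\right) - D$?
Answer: $-18437$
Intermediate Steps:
$j{\left(p,D \right)} = p$ ($j{\left(p,D \right)} = \left(D + p\right) - D = p$)
$\left(-116\right) 159 + j{\left(7,6 \right)} = \left(-116\right) 159 + 7 = -18444 + 7 = -18437$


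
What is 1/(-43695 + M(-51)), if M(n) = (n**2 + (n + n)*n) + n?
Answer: -1/35943 ≈ -2.7822e-5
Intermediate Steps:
M(n) = n + 3*n**2 (M(n) = (n**2 + (2*n)*n) + n = (n**2 + 2*n**2) + n = 3*n**2 + n = n + 3*n**2)
1/(-43695 + M(-51)) = 1/(-43695 - 51*(1 + 3*(-51))) = 1/(-43695 - 51*(1 - 153)) = 1/(-43695 - 51*(-152)) = 1/(-43695 + 7752) = 1/(-35943) = -1/35943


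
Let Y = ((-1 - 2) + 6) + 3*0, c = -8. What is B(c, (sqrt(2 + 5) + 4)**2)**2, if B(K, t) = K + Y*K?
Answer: 1024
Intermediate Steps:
Y = 3 (Y = (-3 + 6) + 0 = 3 + 0 = 3)
B(K, t) = 4*K (B(K, t) = K + 3*K = 4*K)
B(c, (sqrt(2 + 5) + 4)**2)**2 = (4*(-8))**2 = (-32)**2 = 1024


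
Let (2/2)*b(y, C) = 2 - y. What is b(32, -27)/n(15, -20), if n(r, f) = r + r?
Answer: -1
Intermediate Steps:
b(y, C) = 2 - y
n(r, f) = 2*r
b(32, -27)/n(15, -20) = (2 - 1*32)/((2*15)) = (2 - 32)/30 = -30*1/30 = -1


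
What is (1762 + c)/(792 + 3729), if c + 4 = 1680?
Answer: 1146/1507 ≈ 0.76045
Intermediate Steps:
c = 1676 (c = -4 + 1680 = 1676)
(1762 + c)/(792 + 3729) = (1762 + 1676)/(792 + 3729) = 3438/4521 = 3438*(1/4521) = 1146/1507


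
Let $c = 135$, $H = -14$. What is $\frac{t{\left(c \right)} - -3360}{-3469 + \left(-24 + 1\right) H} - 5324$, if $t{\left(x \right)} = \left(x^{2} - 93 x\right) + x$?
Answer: $- \frac{5587931}{1049} \approx -5326.9$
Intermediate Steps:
$t{\left(x \right)} = x^{2} - 92 x$
$\frac{t{\left(c \right)} - -3360}{-3469 + \left(-24 + 1\right) H} - 5324 = \frac{135 \left(-92 + 135\right) - -3360}{-3469 + \left(-24 + 1\right) \left(-14\right)} - 5324 = \frac{135 \cdot 43 + \left(-56 + 3416\right)}{-3469 - -322} - 5324 = \frac{5805 + 3360}{-3469 + 322} - 5324 = \frac{9165}{-3147} - 5324 = 9165 \left(- \frac{1}{3147}\right) - 5324 = - \frac{3055}{1049} - 5324 = - \frac{5587931}{1049}$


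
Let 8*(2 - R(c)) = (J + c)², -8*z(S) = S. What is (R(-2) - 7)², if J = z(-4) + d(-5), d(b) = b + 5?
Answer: 28561/1024 ≈ 27.892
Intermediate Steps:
d(b) = 5 + b
z(S) = -S/8
J = ½ (J = -⅛*(-4) + (5 - 5) = ½ + 0 = ½ ≈ 0.50000)
R(c) = 2 - (½ + c)²/8
(R(-2) - 7)² = ((2 - (1 + 2*(-2))²/32) - 7)² = ((2 - (1 - 4)²/32) - 7)² = ((2 - 1/32*(-3)²) - 7)² = ((2 - 1/32*9) - 7)² = ((2 - 9/32) - 7)² = (55/32 - 7)² = (-169/32)² = 28561/1024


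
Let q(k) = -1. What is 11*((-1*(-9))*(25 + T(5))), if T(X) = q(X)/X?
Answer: 12276/5 ≈ 2455.2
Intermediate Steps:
T(X) = -1/X
11*((-1*(-9))*(25 + T(5))) = 11*((-1*(-9))*(25 - 1/5)) = 11*(9*(25 - 1*⅕)) = 11*(9*(25 - ⅕)) = 11*(9*(124/5)) = 11*(1116/5) = 12276/5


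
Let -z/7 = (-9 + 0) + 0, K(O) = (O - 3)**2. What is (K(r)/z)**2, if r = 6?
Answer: 1/49 ≈ 0.020408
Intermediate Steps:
K(O) = (-3 + O)**2
z = 63 (z = -7*((-9 + 0) + 0) = -7*(-9 + 0) = -7*(-9) = 63)
(K(r)/z)**2 = ((-3 + 6)**2/63)**2 = (3**2*(1/63))**2 = (9*(1/63))**2 = (1/7)**2 = 1/49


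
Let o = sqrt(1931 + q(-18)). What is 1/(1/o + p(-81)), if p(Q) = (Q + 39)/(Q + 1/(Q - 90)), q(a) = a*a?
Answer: 56084704830/29030889179 - 47969476*sqrt(2255)/29030889179 ≈ 1.8534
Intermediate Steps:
q(a) = a**2
p(Q) = (39 + Q)/(Q + 1/(-90 + Q))
o = sqrt(2255) (o = sqrt(1931 + (-18)**2) = sqrt(1931 + 324) = sqrt(2255) ≈ 47.487)
1/(1/o + p(-81)) = 1/(1/(sqrt(2255)) + (-3510 + (-81)**2 - 51*(-81))/(1 + (-81)**2 - 90*(-81))) = 1/(sqrt(2255)/2255 + (-3510 + 6561 + 4131)/(1 + 6561 + 7290)) = 1/(sqrt(2255)/2255 + 7182/13852) = 1/(sqrt(2255)/2255 + (1/13852)*7182) = 1/(sqrt(2255)/2255 + 3591/6926) = 1/(3591/6926 + sqrt(2255)/2255)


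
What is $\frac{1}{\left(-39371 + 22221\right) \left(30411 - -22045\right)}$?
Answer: $- \frac{1}{899620400} \approx -1.1116 \cdot 10^{-9}$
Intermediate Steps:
$\frac{1}{\left(-39371 + 22221\right) \left(30411 - -22045\right)} = \frac{1}{\left(-17150\right) \left(30411 + 22045\right)} = - \frac{1}{17150 \cdot 52456} = \left(- \frac{1}{17150}\right) \frac{1}{52456} = - \frac{1}{899620400}$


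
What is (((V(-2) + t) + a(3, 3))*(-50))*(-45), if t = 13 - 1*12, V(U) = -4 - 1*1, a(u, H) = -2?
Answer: -13500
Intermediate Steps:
V(U) = -5 (V(U) = -4 - 1 = -5)
t = 1 (t = 13 - 12 = 1)
(((V(-2) + t) + a(3, 3))*(-50))*(-45) = (((-5 + 1) - 2)*(-50))*(-45) = ((-4 - 2)*(-50))*(-45) = -6*(-50)*(-45) = 300*(-45) = -13500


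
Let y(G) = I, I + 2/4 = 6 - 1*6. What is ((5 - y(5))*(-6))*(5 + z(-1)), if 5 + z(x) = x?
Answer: 33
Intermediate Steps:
I = -1/2 (I = -1/2 + (6 - 1*6) = -1/2 + (6 - 6) = -1/2 + 0 = -1/2 ≈ -0.50000)
z(x) = -5 + x
y(G) = -1/2
((5 - y(5))*(-6))*(5 + z(-1)) = ((5 - 1*(-1/2))*(-6))*(5 + (-5 - 1)) = ((5 + 1/2)*(-6))*(5 - 6) = ((11/2)*(-6))*(-1) = -33*(-1) = 33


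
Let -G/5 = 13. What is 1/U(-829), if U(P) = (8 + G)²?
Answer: 1/3249 ≈ 0.00030779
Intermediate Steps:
G = -65 (G = -5*13 = -65)
U(P) = 3249 (U(P) = (8 - 65)² = (-57)² = 3249)
1/U(-829) = 1/3249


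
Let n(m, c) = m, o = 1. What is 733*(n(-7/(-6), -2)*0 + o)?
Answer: 733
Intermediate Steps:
733*(n(-7/(-6), -2)*0 + o) = 733*(-7/(-6)*0 + 1) = 733*(-7*(-1/6)*0 + 1) = 733*((7/6)*0 + 1) = 733*(0 + 1) = 733*1 = 733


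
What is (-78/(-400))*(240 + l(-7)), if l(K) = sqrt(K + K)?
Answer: 234/5 + 39*I*sqrt(14)/200 ≈ 46.8 + 0.72962*I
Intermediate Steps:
l(K) = sqrt(2)*sqrt(K) (l(K) = sqrt(2*K) = sqrt(2)*sqrt(K))
(-78/(-400))*(240 + l(-7)) = (-78/(-400))*(240 + sqrt(2)*sqrt(-7)) = (-78*(-1/400))*(240 + sqrt(2)*(I*sqrt(7))) = 39*(240 + I*sqrt(14))/200 = 234/5 + 39*I*sqrt(14)/200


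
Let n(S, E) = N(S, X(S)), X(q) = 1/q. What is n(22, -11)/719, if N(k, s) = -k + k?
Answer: 0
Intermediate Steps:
N(k, s) = 0
n(S, E) = 0
n(22, -11)/719 = 0/719 = 0*(1/719) = 0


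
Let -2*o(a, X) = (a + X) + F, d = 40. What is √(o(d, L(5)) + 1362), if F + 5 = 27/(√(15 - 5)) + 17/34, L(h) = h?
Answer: √(134175 - 135*√10)/10 ≈ 36.572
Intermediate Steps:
F = -9/2 + 27*√10/10 (F = -5 + (27/(√(15 - 5)) + 17/34) = -5 + (27/(√10) + 17*(1/34)) = -5 + (27*(√10/10) + ½) = -5 + (27*√10/10 + ½) = -5 + (½ + 27*√10/10) = -9/2 + 27*√10/10 ≈ 4.0381)
o(a, X) = 9/4 - 27*√10/20 - X/2 - a/2 (o(a, X) = -((a + X) + (-9/2 + 27*√10/10))/2 = -((X + a) + (-9/2 + 27*√10/10))/2 = -(-9/2 + X + a + 27*√10/10)/2 = 9/4 - 27*√10/20 - X/2 - a/2)
√(o(d, L(5)) + 1362) = √((9/4 - 27*√10/20 - ½*5 - ½*40) + 1362) = √((9/4 - 27*√10/20 - 5/2 - 20) + 1362) = √((-81/4 - 27*√10/20) + 1362) = √(5367/4 - 27*√10/20)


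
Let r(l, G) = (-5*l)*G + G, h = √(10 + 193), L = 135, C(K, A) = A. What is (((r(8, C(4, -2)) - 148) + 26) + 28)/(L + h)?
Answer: -1080/9011 + 8*√203/9011 ≈ -0.10720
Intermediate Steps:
h = √203 ≈ 14.248
r(l, G) = G - 5*G*l (r(l, G) = -5*G*l + G = G - 5*G*l)
(((r(8, C(4, -2)) - 148) + 26) + 28)/(L + h) = (((-2*(1 - 5*8) - 148) + 26) + 28)/(135 + √203) = (((-2*(1 - 40) - 148) + 26) + 28)/(135 + √203) = (((-2*(-39) - 148) + 26) + 28)/(135 + √203) = (((78 - 148) + 26) + 28)/(135 + √203) = ((-70 + 26) + 28)/(135 + √203) = (-44 + 28)/(135 + √203) = -16/(135 + √203)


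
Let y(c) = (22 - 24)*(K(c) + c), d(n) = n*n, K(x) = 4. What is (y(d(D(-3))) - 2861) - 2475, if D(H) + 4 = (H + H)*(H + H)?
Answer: -7392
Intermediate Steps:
D(H) = -4 + 4*H² (D(H) = -4 + (H + H)*(H + H) = -4 + (2*H)*(2*H) = -4 + 4*H²)
d(n) = n²
y(c) = -8 - 2*c (y(c) = (22 - 24)*(4 + c) = -2*(4 + c) = -8 - 2*c)
(y(d(D(-3))) - 2861) - 2475 = ((-8 - 2*(-4 + 4*(-3)²)²) - 2861) - 2475 = ((-8 - 2*(-4 + 4*9)²) - 2861) - 2475 = ((-8 - 2*(-4 + 36)²) - 2861) - 2475 = ((-8 - 2*32²) - 2861) - 2475 = ((-8 - 2*1024) - 2861) - 2475 = ((-8 - 2048) - 2861) - 2475 = (-2056 - 2861) - 2475 = -4917 - 2475 = -7392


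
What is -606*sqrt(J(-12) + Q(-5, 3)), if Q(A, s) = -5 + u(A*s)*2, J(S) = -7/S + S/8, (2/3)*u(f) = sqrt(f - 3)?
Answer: -101*sqrt(-213 + 324*I*sqrt(2)) ≈ -1221.0 - 1914.1*I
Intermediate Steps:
u(f) = 3*sqrt(-3 + f)/2 (u(f) = 3*sqrt(f - 3)/2 = 3*sqrt(-3 + f)/2)
J(S) = -7/S + S/8 (J(S) = -7/S + S*(1/8) = -7/S + S/8)
Q(A, s) = -5 + 3*sqrt(-3 + A*s) (Q(A, s) = -5 + (3*sqrt(-3 + A*s)/2)*2 = -5 + 3*sqrt(-3 + A*s))
-606*sqrt(J(-12) + Q(-5, 3)) = -606*sqrt((-7/(-12) + (1/8)*(-12)) + (-5 + 3*sqrt(-3 - 5*3))) = -606*sqrt((-7*(-1/12) - 3/2) + (-5 + 3*sqrt(-3 - 15))) = -606*sqrt((7/12 - 3/2) + (-5 + 3*sqrt(-18))) = -606*sqrt(-11/12 + (-5 + 3*(3*I*sqrt(2)))) = -606*sqrt(-11/12 + (-5 + 9*I*sqrt(2))) = -606*sqrt(-71/12 + 9*I*sqrt(2))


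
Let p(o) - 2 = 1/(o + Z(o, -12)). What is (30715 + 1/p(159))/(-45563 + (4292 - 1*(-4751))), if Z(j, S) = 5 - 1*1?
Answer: -114136/135705 ≈ -0.84106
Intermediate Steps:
Z(j, S) = 4 (Z(j, S) = 5 - 1 = 4)
p(o) = 2 + 1/(4 + o) (p(o) = 2 + 1/(o + 4) = 2 + 1/(4 + o))
(30715 + 1/p(159))/(-45563 + (4292 - 1*(-4751))) = (30715 + 1/((9 + 2*159)/(4 + 159)))/(-45563 + (4292 - 1*(-4751))) = (30715 + 1/((9 + 318)/163))/(-45563 + (4292 + 4751)) = (30715 + 1/((1/163)*327))/(-45563 + 9043) = (30715 + 1/(327/163))/(-36520) = (30715 + 163/327)*(-1/36520) = (10043968/327)*(-1/36520) = -114136/135705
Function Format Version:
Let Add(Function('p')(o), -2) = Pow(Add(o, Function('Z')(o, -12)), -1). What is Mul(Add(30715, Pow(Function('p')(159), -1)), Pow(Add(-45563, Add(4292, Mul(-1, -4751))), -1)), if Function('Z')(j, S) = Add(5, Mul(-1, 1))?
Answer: Rational(-114136, 135705) ≈ -0.84106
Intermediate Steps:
Function('Z')(j, S) = 4 (Function('Z')(j, S) = Add(5, -1) = 4)
Function('p')(o) = Add(2, Pow(Add(4, o), -1)) (Function('p')(o) = Add(2, Pow(Add(o, 4), -1)) = Add(2, Pow(Add(4, o), -1)))
Mul(Add(30715, Pow(Function('p')(159), -1)), Pow(Add(-45563, Add(4292, Mul(-1, -4751))), -1)) = Mul(Add(30715, Pow(Mul(Pow(Add(4, 159), -1), Add(9, Mul(2, 159))), -1)), Pow(Add(-45563, Add(4292, Mul(-1, -4751))), -1)) = Mul(Add(30715, Pow(Mul(Pow(163, -1), Add(9, 318)), -1)), Pow(Add(-45563, Add(4292, 4751)), -1)) = Mul(Add(30715, Pow(Mul(Rational(1, 163), 327), -1)), Pow(Add(-45563, 9043), -1)) = Mul(Add(30715, Pow(Rational(327, 163), -1)), Pow(-36520, -1)) = Mul(Add(30715, Rational(163, 327)), Rational(-1, 36520)) = Mul(Rational(10043968, 327), Rational(-1, 36520)) = Rational(-114136, 135705)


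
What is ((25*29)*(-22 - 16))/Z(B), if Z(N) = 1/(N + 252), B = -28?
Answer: -6171200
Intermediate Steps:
Z(N) = 1/(252 + N)
((25*29)*(-22 - 16))/Z(B) = ((25*29)*(-22 - 16))/(1/(252 - 28)) = (725*(-38))/(1/224) = -27550/1/224 = -27550*224 = -6171200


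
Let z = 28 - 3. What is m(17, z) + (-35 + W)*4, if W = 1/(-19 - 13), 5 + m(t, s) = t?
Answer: -1025/8 ≈ -128.13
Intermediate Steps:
z = 25
m(t, s) = -5 + t
W = -1/32 (W = 1/(-32) = -1/32 ≈ -0.031250)
m(17, z) + (-35 + W)*4 = (-5 + 17) + (-35 - 1/32)*4 = 12 - 1121/32*4 = 12 - 1121/8 = -1025/8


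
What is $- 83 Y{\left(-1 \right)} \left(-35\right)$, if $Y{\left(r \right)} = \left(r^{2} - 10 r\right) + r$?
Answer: $29050$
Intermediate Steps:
$Y{\left(r \right)} = r^{2} - 9 r$
$- 83 Y{\left(-1 \right)} \left(-35\right) = - 83 \left(- (-9 - 1)\right) \left(-35\right) = - 83 \left(\left(-1\right) \left(-10\right)\right) \left(-35\right) = \left(-83\right) 10 \left(-35\right) = \left(-830\right) \left(-35\right) = 29050$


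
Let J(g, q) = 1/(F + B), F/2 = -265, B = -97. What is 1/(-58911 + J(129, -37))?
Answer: -627/36937198 ≈ -1.6975e-5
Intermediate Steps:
F = -530 (F = 2*(-265) = -530)
J(g, q) = -1/627 (J(g, q) = 1/(-530 - 97) = 1/(-627) = -1/627)
1/(-58911 + J(129, -37)) = 1/(-58911 - 1/627) = 1/(-36937198/627) = -627/36937198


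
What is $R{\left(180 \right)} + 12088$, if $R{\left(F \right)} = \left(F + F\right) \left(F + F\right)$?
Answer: $141688$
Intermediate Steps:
$R{\left(F \right)} = 4 F^{2}$ ($R{\left(F \right)} = 2 F 2 F = 4 F^{2}$)
$R{\left(180 \right)} + 12088 = 4 \cdot 180^{2} + 12088 = 4 \cdot 32400 + 12088 = 129600 + 12088 = 141688$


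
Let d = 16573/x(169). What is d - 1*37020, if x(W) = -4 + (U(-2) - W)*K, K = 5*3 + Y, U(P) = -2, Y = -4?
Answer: -69799273/1885 ≈ -37029.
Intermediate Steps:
K = 11 (K = 5*3 - 4 = 15 - 4 = 11)
x(W) = -26 - 11*W (x(W) = -4 + (-2 - W)*11 = -4 + (-22 - 11*W) = -26 - 11*W)
d = -16573/1885 (d = 16573/(-26 - 11*169) = 16573/(-26 - 1859) = 16573/(-1885) = 16573*(-1/1885) = -16573/1885 ≈ -8.7920)
d - 1*37020 = -16573/1885 - 1*37020 = -16573/1885 - 37020 = -69799273/1885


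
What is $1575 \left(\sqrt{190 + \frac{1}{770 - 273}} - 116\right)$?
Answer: $-182700 + \frac{225 \sqrt{46932207}}{71} \approx -1.6099 \cdot 10^{5}$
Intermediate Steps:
$1575 \left(\sqrt{190 + \frac{1}{770 - 273}} - 116\right) = 1575 \left(\sqrt{190 + \frac{1}{497}} - 116\right) = 1575 \left(\sqrt{\frac{94431}{497}} - 116\right) = 1575 \left(\frac{\sqrt{46932207}}{497} - 116\right) = 1575 \left(-116 + \frac{\sqrt{46932207}}{497}\right) = -182700 + \frac{225 \sqrt{46932207}}{71}$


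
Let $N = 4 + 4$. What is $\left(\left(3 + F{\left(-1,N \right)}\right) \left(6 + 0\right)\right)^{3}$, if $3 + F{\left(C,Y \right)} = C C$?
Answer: $216$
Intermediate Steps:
$N = 8$
$F{\left(C,Y \right)} = -3 + C^{2}$ ($F{\left(C,Y \right)} = -3 + C C = -3 + C^{2}$)
$\left(\left(3 + F{\left(-1,N \right)}\right) \left(6 + 0\right)\right)^{3} = \left(\left(3 - \left(3 - \left(-1\right)^{2}\right)\right) \left(6 + 0\right)\right)^{3} = \left(\left(3 + \left(-3 + 1\right)\right) 6\right)^{3} = \left(\left(3 - 2\right) 6\right)^{3} = \left(1 \cdot 6\right)^{3} = 6^{3} = 216$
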